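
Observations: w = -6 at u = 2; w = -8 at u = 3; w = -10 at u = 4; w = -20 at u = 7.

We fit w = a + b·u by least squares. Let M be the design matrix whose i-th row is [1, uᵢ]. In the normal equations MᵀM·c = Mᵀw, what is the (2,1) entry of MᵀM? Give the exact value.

16

Row 2 ↔ basis u, column 1 ↔ basis 1, so (MᵀM)_{2,1} = Σᵢ u = (2)·(1) + (3)·(1) + (4)·(1) + (7)·(1) = 16.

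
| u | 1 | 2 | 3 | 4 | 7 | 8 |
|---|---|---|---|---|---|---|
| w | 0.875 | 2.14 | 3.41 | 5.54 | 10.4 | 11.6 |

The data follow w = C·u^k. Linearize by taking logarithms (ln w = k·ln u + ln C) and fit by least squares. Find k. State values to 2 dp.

k = 1.26

Taking logs, ln w = k·ln u + ln C, so regress ln w on ln u.
XᵀX = [[11.7199, 7.2034]; [7.2034, 6]], rhs = [13.9020, 8.3588]ᵀ  (here Σln u = 7.2034, Σ(ln u)² = 11.7199, Σln w = 8.3588, Σln u·ln w = 13.9020).
Solving (det = 18.4301): k = 1.25883, ln C = -0.11818.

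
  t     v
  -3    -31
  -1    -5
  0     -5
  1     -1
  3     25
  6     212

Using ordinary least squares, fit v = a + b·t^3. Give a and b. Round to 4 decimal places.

Normal-equation sums: Σ1 = 6, Σt^3 = 216, Σt^3·t^3 = 48116.
For Mᵀv: Σv = 195, Σt^3·v = 47308.
Normal equations: [[6, 216]; [216, 48116]]·[a, b]ᵀ = [195, 47308]ᵀ.
Δ = 6·48116 − 216² = 242040.
a = (195·48116 − 216·47308)/242040 = -69659/20170; b = (6·47308 − 216·195)/242040 = 10072/10085.

a = -3.4536, b = 0.9987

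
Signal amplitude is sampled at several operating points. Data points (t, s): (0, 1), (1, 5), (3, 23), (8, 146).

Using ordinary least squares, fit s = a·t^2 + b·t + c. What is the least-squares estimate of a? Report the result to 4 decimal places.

a = 2.1533

Sums needed: Σt^2·t^2 = 4178, Σt^2·t = 540, Σt^2 = 74, Σt·t = 74, Σt = 12, Σ1 = 4.
Moment sums: Σt^2·s = 9556, Σt·s = 1242, Σs = 175.
Inverting the 3×3 Gram matrix, [a, b, c]ᵀ = [12097/5618, 45/53, 7683/5618]ᵀ.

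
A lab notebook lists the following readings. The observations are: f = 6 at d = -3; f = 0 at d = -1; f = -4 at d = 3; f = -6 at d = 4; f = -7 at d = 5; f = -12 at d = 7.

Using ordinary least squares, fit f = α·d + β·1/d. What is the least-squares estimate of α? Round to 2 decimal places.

α = -1.67

Normal-equation sums: Σd·d = 109, Σd·1/d = 6, Σ1/d·1/d = 237281/176400.
Moment sums: Σd·f = -173, Σ1/d·f = -1669/210.
So MᵀM·[α, β]ᵀ = Mᵀf: [[109, 6]; [6, 237281/176400]]·[α, β]ᵀ = [-173, -1669/210]ᵀ.
Eliminating β: (237281/176400)·(row 1) − 6·(row 2) gives (19513229/176400)·α = (237281/176400)·(-173) − 6·(-1669/210) = -32637853/176400, so α = -32637853/19513229.
Then β = ((-1669/210) − 6·(-32637853/19513229))/(237281/176400) = 30289560/19513229.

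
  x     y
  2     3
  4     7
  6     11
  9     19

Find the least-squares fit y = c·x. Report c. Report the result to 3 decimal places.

With design matrix M, MᵀM = [[137]] and Mᵀy = [271]ᵀ.
c = 271/137 = 1.9781.

c = 1.978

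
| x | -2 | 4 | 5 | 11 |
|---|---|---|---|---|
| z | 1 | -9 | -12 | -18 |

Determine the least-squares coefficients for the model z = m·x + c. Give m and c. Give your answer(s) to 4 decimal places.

Entries of MᵀM: Σx·x = 166, Σx = 18, Σ1 = 4.
And Σx·z = -296, Σz = -38.
MᵀM·[m, c]ᵀ = Mᵀz becomes [[166, 18]; [18, 4]]·[m, c]ᵀ = [-296, -38]ᵀ.
Determinant 166·4 − 18² = 340.
m = ((-296)·4 − 18·(-38))/340 = -25/17; c = (166·(-38) − 18·(-296))/340 = -49/17.

m = -1.4706, c = -2.8824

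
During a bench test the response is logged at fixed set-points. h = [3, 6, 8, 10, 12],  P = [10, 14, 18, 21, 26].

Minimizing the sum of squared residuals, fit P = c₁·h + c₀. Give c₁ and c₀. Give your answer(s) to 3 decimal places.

c₁ = 1.758, c₀ = 4.086

Setting ∂/∂c₁ … = 0 gives: 353·c₁ + 39·c₀ = 780;  39·c₁ + 5·c₀ = 89.
(Σh·h = 353, Σh = 39, Σ1 = 5, Σh·P = 780, ΣP = 89.)
Eliminating c₀: 5·(row 1) − 39·(row 2) gives 244·c₁ = 5·780 − 39·89 = 429, so c₁ = 429/244.
Then c₀ = (89 − 39·(429/244))/5 = 997/244.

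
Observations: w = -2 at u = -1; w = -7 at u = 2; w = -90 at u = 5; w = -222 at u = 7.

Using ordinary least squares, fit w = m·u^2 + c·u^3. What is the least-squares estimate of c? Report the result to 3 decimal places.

c = -0.475

The normal equations are: 3043·m + 19963·c = -13158;  19963·m + 133339·c = -87450.
Eliminating c: 133339·(row 1) − 19963·(row 2) gives 7229208·m = 133339·(-13158) − 19963·(-87450) = -8710212, so m = -103693/86062.
Then c = ((-87450) − 19963·(-103693/86062))/133339 = -40919/86062.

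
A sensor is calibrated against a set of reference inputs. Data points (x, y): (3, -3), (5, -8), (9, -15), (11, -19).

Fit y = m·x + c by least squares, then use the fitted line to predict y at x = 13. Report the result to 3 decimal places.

Forming AᵀA = [[236, 28]; [28, 4]] and Aᵀy = [-393, -45]ᵀ gives AᵀA·[m, c]ᵀ = Aᵀy.
Eliminating c: 4·(row 1) − 28·(row 2) gives 160·m = 4·(-393) − 28·(-45) = -312, so m = -39/20.
Then c = ((-45) − 28·(-39/20))/4 = 12/5.
At x = 13: ŷ = (-39/20)·(13) + (12/5)·(1) = -459/20.

ŷ = -22.950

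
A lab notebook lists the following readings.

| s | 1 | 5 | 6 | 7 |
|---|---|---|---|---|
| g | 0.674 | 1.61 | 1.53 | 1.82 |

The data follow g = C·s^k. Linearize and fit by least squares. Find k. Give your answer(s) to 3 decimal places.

Let Y = ln g. Fitting Y = k·ln s + ln C by least squares:
Σln s = 5.3471, Σ(ln s)² = 9.5873, Σln g = 1.1058, Σln s·ln g = 2.6937.
Equations: 9.5873·k + 5.3471·ln C = 2.6937;  5.3471·k + 4·ln C = 1.1058.
Slope k = (n·Σln s·ln g − Σln s·Σln g)/(n·Σ(ln s)² − (Σln s)²) = (4·2.6937 − 5.3471·1.1058)/9.7575 = 0.49829; ln C = (Σln g − k·Σln s)/n = -0.38964.

k = 0.498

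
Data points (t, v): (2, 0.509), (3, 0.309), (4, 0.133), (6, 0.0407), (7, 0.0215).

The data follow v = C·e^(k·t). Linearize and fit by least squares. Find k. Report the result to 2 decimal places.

Taking logs, ln v = k·t + ln C, so regress ln v on t.
XᵀX = [[114.0000, 22.0000]; [22.0000, 5]], rhs = [-59.0306, -10.9084]ᵀ  (here Σt = 22.0000, Σ(t)² = 114.0000, Σln v = -10.9084, Σt·ln v = -59.0306).
Solving (det = 86.0000): k = -0.64150, ln C = 0.64093.

k = -0.64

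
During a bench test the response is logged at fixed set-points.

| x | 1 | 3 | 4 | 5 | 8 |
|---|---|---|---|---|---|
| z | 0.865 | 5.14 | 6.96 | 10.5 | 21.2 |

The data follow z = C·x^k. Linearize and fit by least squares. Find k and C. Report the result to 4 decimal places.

k = 1.5334, C = 0.8817

Taking logs, ln z = k·ln x + ln C, so regress ln z on ln x.
Sums: Σln x = 6.1738, Σ(ln x)² = 10.0431, Σln z = 8.8376, Σln x·ln z = 14.6232.
Normal system: [[10.0431, 6.1738]; [6.1738, 5]]·[k, ln C]ᵀ = [14.6232, 8.8376]ᵀ.
Slope k = (n·Σln x·ln z − Σln x·Σln z)/(n·Σ(ln x)² − (Σln x)²) = (5·14.6232 − 6.1738·8.8376)/12.1000 = 1.53342; ln C = (Σln z − k·Σln x)/n = -0.12589, so C = exp(-0.12589) = 0.88171.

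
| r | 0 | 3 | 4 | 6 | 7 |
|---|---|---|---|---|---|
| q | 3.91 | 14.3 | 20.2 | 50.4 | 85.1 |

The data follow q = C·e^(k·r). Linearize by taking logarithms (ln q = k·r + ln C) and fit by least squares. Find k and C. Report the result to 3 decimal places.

With ln qᵢ as the transformed response and rᵢ as the regressor:
Σr = 20.0000, Σ(r)² = 110.0000, Σln q = 15.3933, Σr·ln q = 74.6302.
Equations: 110.0000·k + 20.0000·ln C = 74.6302;  20.0000·k + 5·ln C = 15.3933.
Δ = 110.0000·5 − (20.0000)² = 150.0000; k = (74.6302·5 − 20.0000·15.3933)/150.0000 = 0.43524, ln C = (110.0000·15.3933 − 20.0000·74.6302)/150.0000 = 1.33772, so C = exp(1.33772) = 3.81034.

k = 0.435, C = 3.810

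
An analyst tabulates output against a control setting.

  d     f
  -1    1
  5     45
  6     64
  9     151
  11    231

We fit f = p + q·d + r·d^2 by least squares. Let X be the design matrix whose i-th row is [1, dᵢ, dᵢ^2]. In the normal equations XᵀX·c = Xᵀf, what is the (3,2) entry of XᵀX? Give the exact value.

2400

Row 3 ↔ basis d^2, column 2 ↔ basis d, so (XᵀX)_{3,2} = Σᵢ (d^2)·(d) = (1)·(-1) + (25)·(5) + (36)·(6) + (81)·(9) + (121)·(11) = 2400.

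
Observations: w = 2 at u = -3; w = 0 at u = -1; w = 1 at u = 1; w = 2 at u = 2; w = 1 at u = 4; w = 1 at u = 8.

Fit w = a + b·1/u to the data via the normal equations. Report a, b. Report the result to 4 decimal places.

Sums needed: Σ1 = 6, Σ1/u = 13/24, Σ1/u·1/u = 1405/576.
Right-hand side: Σw = 7, Σ1/u·w = 41/24.
Normal equations: [[6, 13/24]; [13/24, 1405/576]]·[a, b]ᵀ = [7, 41/24]ᵀ.
Eliminating b: (1405/576)·(row 1) − (13/24)·(row 2) gives (8261/576)·a = (1405/576)·7 − (13/24)·(41/24) = 4651/288, so a = 9302/8261.
Then b = ((41/24) − (13/24)·(9302/8261))/(1405/576) = 3720/8261.

a = 1.1260, b = 0.4503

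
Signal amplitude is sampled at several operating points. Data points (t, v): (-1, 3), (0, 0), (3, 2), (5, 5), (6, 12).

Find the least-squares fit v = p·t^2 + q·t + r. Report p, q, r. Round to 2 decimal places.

From the data, Σt^2·t^2 = 2003, Σt^2·t = 367, Σt^2 = 71, Σt·t = 71, Σt = 13, Σ1 = 5.
Moment sums: Σt^2·v = 578, Σt·v = 100, Σv = 22.
So MᵀM·[p, q, r]ᵀ = Mᵀv: [[2003, 367, 71]; [367, 71, 13]; [71, 13, 5]]·[p, q, r]ᵀ = [578, 100, 22]ᵀ.
Solving the 3×3 system (Gaussian elimination) gives p = 96/173, q = -815/519, r = 313/519.

p = 0.55, q = -1.57, r = 0.60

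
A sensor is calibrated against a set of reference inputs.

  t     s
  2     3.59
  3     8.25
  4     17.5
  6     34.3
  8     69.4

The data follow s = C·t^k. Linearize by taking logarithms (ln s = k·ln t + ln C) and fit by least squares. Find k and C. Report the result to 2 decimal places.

With ln sᵢ as the transformed response and ln tᵢ as the regressor:
AᵀA = [[11.1437, 7.0493]; [7.0493, 5]], rhs = [22.3228, 14.0256]ᵀ  (here Σln t = 7.0493, Σ(ln t)² = 11.1437, Σln s = 14.0256, Σln t·ln s = 22.3228).
Slope k = (n·Σln t·ln s − Σln t·Σln s)/(n·Σ(ln t)² − (Σln t)²) = (5·22.3228 − 7.0493·14.0256)/6.0265 = 2.11470; ln C = (Σln s − k·Σln t)/n = -0.17629, so C = exp(-0.17629) = 0.83838.

k = 2.11, C = 0.84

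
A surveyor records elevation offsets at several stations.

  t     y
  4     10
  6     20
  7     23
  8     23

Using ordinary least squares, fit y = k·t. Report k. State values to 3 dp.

The normal system MᵀM·[k]ᵀ = Mᵀy is [[165]]·[k]ᵀ = [505]ᵀ.
Hence k = 505 / 165 ≈ 3.06061.

k = 3.061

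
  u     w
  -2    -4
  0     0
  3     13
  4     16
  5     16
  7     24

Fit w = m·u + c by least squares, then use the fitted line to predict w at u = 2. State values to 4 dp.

ŵ = 8.1763

With design matrix A, AᵀA = [[103, 17]; [17, 6]] and Aᵀw = [359, 65]ᵀ.
det = 103·6 − 17² = 329.
m = (359·6 − 17·65)/329 = 1049/329; c = (103·65 − 17·359)/329 = 592/329.
At u = 2: ŵ = (1049/329)·(2) + (592/329)·(1) = 2690/329.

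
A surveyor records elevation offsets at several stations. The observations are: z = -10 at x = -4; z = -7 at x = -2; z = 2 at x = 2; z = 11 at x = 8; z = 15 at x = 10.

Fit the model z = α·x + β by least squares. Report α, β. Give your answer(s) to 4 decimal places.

The normal equations are: 188·α + 14·β = 296;  14·α + 5·β = 11.
Δ = 188·5 − 14² = 744.
α = (296·5 − 14·11)/744 = 221/124; β = (188·11 − 14·296)/744 = -173/62.

α = 1.7823, β = -2.7903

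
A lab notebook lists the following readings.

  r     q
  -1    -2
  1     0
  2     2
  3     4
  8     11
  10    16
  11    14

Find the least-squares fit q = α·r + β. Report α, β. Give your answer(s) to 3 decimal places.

α = 1.494, β = -0.826

The normal system MᵀM·[α, β]ᵀ = Mᵀq is [[300, 34]; [34, 7]]·[α, β]ᵀ = [420, 45]ᵀ.
Eliminating β: 7·(row 1) − 34·(row 2) gives 944·α = 7·420 − 34·45 = 1410, so α = 705/472.
Then β = (45 − 34·(705/472))/7 = -195/236.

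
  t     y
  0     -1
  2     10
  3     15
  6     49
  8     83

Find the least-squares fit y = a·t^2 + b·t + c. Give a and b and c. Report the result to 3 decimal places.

a = 1.002, b = 2.354, c = -0.383

Setting ∂/∂a … = 0 gives: 5489·a + 763·b + 113·c = 7251;  763·a + 113·b + 19·c = 1023;  113·a + 19·b + 5·c = 156.
(Σt^2·t^2 = 5489, Σt^2·t = 763, Σt^2 = 113, Σt·t = 113, Σt = 19, Σ1 = 5, Σt^2·y = 7251, Σt·y = 1023, Σy = 156.)
Inverting the 3×3 Gram matrix, [a, b, c]ᵀ = [589/588, 346/147, -75/196]ᵀ.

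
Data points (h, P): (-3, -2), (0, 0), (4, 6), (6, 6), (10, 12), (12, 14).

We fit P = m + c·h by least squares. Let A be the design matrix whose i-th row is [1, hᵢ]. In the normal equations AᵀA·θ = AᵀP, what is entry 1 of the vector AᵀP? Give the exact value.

Entry 1 ↔ basis 1, so (AᵀP)_{1} = Σᵢ Pᵢ = (1)·(-2) + (1)·(0) + (1)·(6) + (1)·(6) + (1)·(12) + (1)·(14) = 36.

36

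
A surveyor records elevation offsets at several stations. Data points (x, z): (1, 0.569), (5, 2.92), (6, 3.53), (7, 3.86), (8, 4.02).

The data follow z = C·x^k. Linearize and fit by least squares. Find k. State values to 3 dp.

Linearized form: ln z = k·ln x + ln C. From the 5 transformed points,
Σln x = 7.4265, Σ(ln x)² = 13.9113, Σln z = 4.5110, Σln x·ln z = 9.5060.
Equations: 13.9113·k + 7.4265·ln C = 9.5060;  7.4265·k + 5·ln C = 4.5110.
Slope k = (n·Σln x·ln z − Σln x·Σln z)/(n·Σ(ln x)² − (Σln x)²) = (5·9.5060 − 7.4265·4.5110)/14.4030 = 0.97403; ln C = (Σln z − k·Σln x)/n = -0.54454.

k = 0.974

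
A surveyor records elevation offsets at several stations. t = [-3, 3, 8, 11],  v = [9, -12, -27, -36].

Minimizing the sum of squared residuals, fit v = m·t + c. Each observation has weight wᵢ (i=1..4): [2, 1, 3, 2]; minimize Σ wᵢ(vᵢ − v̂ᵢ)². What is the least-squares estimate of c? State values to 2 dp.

c = -1.08

Setting ∂/∂m … = 0 gives: 461·m + 43·c = -1530;  43·m + 8·c = -147.
det = 461·8 − 43² = 1839.
m = ((-1530)·8 − 43·(-147))/1839 = -1973/613; c = (461·(-147) − 43·(-1530))/1839 = -659/613.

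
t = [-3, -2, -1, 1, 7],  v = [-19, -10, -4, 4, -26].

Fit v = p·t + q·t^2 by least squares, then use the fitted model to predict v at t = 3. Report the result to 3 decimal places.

v̂ = 0.893

Normal-equation sums: Σt·t = 64, Σt·t^2 = 308, Σt^2·t^2 = 2500.
Right-hand side: Σt·v = -97, Σt^2·v = -1485.
det = 64·2500 − 308² = 65136.
p = ((-97)·2500 − 308·(-1485))/65136 = 13430/4071; q = (64·(-1485) − 308·(-97))/65136 = -16291/16284.
At t = 3: v̂ = (13430/4071)·(3) + (-16291/16284)·(9) = 4847/5428.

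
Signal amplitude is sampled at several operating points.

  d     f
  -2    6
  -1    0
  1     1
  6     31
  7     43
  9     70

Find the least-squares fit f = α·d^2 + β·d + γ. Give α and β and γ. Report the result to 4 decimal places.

Normal-equation sums: Σd^2·d^2 = 10276, Σd^2·d = 1280, Σd^2 = 172, Σd·d = 172, Σd = 20, Σ1 = 6.
For Mᵀf: Σd^2·f = 8918, Σd·f = 1106, Σf = 151.
So MᵀM·[α, β, γ]ᵀ = Mᵀf: [[10276, 1280, 172]; [1280, 172, 20]; [172, 20, 6]]·[α, β, γ]ᵀ = [8918, 1106, 151]ᵀ.
Row-reducing yields α = 10786/11937, β = -4064/11937, γ = 3175/7958.

α = 0.9036, β = -0.3405, γ = 0.3990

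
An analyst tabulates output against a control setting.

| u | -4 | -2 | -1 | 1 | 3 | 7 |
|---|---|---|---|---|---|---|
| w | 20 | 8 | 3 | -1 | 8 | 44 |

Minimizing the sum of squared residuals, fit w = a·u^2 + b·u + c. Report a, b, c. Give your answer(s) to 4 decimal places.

Compute the Gram sums: Σu^2·u^2 = 2756, Σu^2·u = 298, Σu^2 = 80, Σu·u = 80, Σu = 4, Σ1 = 6.
For Aᵀw: Σu^2·w = 2582, Σu·w = 232, Σw = 82.
So AᵀA·[a, b, c]ᵀ = Aᵀw: [[2756, 298, 80]; [298, 80, 4]; [80, 4, 6]]·[a, b, c]ᵀ = [2582, 232, 82]ᵀ.
Inverting the 3×3 Gram matrix, [a, b, c]ᵀ = [17934/17695, -16163/17695, 13487/17695]ᵀ.

a = 1.0135, b = -0.9134, c = 0.7622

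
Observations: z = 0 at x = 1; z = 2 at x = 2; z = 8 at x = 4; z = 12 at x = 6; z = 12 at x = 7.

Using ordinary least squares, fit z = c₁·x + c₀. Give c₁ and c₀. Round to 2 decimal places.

From the data, Σx·x = 106, Σx = 20, Σ1 = 5.
For Mᵀz: Σx·z = 192, Σz = 34.
So MᵀM·[c₁, c₀]ᵀ = Mᵀz: [[106, 20]; [20, 5]]·[c₁, c₀]ᵀ = [192, 34]ᵀ.
Eliminating c₀: 5·(row 1) − 20·(row 2) gives 130·c₁ = 5·192 − 20·34 = 280, so c₁ = 28/13.
Then c₀ = (34 − 20·(28/13))/5 = -118/65.

c₁ = 2.15, c₀ = -1.82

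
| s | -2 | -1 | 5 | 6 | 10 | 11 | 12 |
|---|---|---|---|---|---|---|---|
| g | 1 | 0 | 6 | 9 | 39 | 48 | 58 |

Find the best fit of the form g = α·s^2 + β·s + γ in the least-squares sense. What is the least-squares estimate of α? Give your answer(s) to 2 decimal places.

The normal equations are: 47315·α + 4391·β + 431·γ = 18538;  4391·α + 431·β + 41·γ = 1696;  431·α + 41·β + 7·γ = 161.
(Σs^2·s^2 = 47315, Σs^2·s = 4391, Σs^2 = 431, Σs·s = 431, Σs = 41, Σ1 = 7, Σs^2·g = 18538, Σs·g = 1696, Σg = 161.)
Solving the 3×3 system (Gaussian elimination) gives α = 280717/561734, β = -529153/561734, γ = -632470/280867.

α = 0.50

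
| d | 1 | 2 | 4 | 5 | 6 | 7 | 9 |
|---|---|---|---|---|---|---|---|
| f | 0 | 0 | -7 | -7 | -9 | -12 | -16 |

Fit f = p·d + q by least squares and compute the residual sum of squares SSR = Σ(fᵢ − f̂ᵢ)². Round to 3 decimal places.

Normal-equation sums: Σd·d = 212, Σd = 34, Σ1 = 7.
Moment sums: Σd·f = -345, Σf = -51.
So XᵀX·[p, q]ᵀ = Xᵀf: [[212, 34]; [34, 7]]·[p, q]ᵀ = [-345, -51]ᵀ.
det = 212·7 − 34² = 328.
p = ((-345)·7 − 34·(-51))/328 = -681/328; q = (212·(-51) − 34·(-345))/328 = 459/164.
Residuals: -237/328, 111/82, -245/164, 191/328, 27/41, -87/328, -37/328; SSR = 1785/328.

SSR = 5.442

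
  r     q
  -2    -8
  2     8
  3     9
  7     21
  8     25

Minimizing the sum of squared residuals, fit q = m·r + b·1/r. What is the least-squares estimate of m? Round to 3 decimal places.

Setting ∂/∂m … = 0 gives: 130·m + 5·b = 406;  5·m + (18265/28224)·b = 137/8.
(Σr·r = 130, Σr·1/r = 5, Σ1/r·1/r = 18265/28224, Σr·q = 406, Σ1/r·q = 137/8.)
Eliminating b: (18265/28224)·(row 1) − 5·(row 2) gives (834425/14112)·m = (18265/28224)·406 − 5·(137/8) = 357065/2016, so m = 499891/166885.
Then b = ((137/8) − 5·(499891/166885))/(18265/28224) = 553896/166885.

m = 2.995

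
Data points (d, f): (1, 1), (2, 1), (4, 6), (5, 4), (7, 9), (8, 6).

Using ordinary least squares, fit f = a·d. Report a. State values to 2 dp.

From the data, Σd·d = 159.
And Σd·f = 158.
AᵀA·[a]ᵀ = Aᵀf becomes [[159]]·[a]ᵀ = [158]ᵀ.
a = 158/159 = 0.993711.

a = 0.99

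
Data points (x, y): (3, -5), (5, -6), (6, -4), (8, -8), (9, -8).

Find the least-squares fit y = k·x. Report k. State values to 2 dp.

k = -0.95

Entries of AᵀA: Σx·x = 215.
For Aᵀy: Σx·y = -205.
Hence k = -205 / 215 ≈ -0.953488.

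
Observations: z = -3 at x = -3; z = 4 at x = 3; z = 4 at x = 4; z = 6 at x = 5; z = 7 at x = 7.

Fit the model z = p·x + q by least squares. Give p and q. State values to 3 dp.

Compute the Gram sums: Σx·x = 108, Σx = 16, Σ1 = 5.
Right-hand side: Σx·z = 116, Σz = 18.
Normal equations: [[108, 16]; [16, 5]]·[p, q]ᵀ = [116, 18]ᵀ.
det = 108·5 − 16² = 284.
p = (116·5 − 16·18)/284 = 73/71; q = (108·18 − 16·116)/284 = 22/71.

p = 1.028, q = 0.310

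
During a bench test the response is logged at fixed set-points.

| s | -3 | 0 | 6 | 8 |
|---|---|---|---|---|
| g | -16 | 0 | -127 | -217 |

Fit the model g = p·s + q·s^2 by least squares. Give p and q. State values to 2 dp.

p = -3.49, q = -2.95

AᵀA·[p, q]ᵀ = Aᵀg reads: 109·p + 701·q = -2450;  701·p + 5473·q = -18604.
(Σs·s = 109, Σs·s^2 = 701, Σs^2·s^2 = 5473, Σs·g = -2450, Σs^2·g = -18604.)
Δ = 109·5473 − 701² = 105156.
p = ((-2450)·5473 − 701·(-18604))/105156 = -61241/17526; q = (109·(-18604) − 701·(-2450))/105156 = -51731/17526.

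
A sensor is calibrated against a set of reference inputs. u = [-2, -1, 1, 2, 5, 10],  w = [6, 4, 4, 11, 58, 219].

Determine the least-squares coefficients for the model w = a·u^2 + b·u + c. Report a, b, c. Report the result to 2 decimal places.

a = 2.08, b = 1.03, c = 1.06

Normal-equation sums: Σu^2·u^2 = 10659, Σu^2·u = 1125, Σu^2 = 135, Σu·u = 135, Σu = 15, Σ1 = 6.
Moment sums: Σu^2·w = 23426, Σu·w = 2490, Σw = 302.
Inverting the 3×3 Gram matrix, [a, b, c]ᵀ = [8507/4098, 4213/4098, 721/683]ᵀ.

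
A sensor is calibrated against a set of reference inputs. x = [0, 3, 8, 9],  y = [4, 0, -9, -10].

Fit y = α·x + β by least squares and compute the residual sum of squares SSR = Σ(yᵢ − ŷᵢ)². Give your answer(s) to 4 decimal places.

SSR = 0.5833

Setting ∂/∂α … = 0 gives: 154·α + 20·β = -162;  20·α + 4·β = -15.
(Σx·x = 154, Σx = 20, Σ1 = 4, Σx·y = -162, Σy = -15.)
Determinant 154·4 − 20² = 216.
α = ((-162)·4 − 20·(-15))/216 = -29/18; β = (154·(-15) − 20·(-162))/216 = 155/36.
Residuals: -11/36, 19/36, -5/12, 7/36; SSR = 7/12.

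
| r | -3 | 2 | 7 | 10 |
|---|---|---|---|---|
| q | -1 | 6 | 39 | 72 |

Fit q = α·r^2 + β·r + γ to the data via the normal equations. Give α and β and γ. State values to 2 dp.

α = 0.53, β = 1.89, γ = -0.05

Setting ∂/∂α … = 0 gives: 12498·α + 1324·β + 162·γ = 9126;  1324·α + 162·β + 16·γ = 1008;  162·α + 16·β + 4·γ = 116.
(Σr^2·r^2 = 12498, Σr^2·r = 1324, Σr^2 = 162, Σr·r = 162, Σr = 16, Σ1 = 4, Σr^2·q = 9126, Σr·q = 1008, Σq = 116.)
Solving the 3×3 system (Gaussian elimination) gives α = 1324/2497, β = 4728/2497, γ = -11/227.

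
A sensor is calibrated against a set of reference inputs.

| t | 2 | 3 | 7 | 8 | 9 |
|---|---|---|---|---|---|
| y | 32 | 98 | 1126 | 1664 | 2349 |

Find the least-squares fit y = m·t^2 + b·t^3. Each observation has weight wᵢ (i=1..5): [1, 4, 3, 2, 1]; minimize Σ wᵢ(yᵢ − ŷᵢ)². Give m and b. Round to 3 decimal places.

With design matrix M, MᵀWM = [[22296, 176010]; [176010, 1411656]] and MᵀWy = [572439, 4585851]ᵀ.
Δ = 22296·1411656 − 176010² = 494762076.
m = (572439·1411656 − 176010·4585851)/494762076 = 51739693/27486782; b = (22296·4585851 − 176010·572439)/494762076 = 82841417/27486782.

m = 1.882, b = 3.014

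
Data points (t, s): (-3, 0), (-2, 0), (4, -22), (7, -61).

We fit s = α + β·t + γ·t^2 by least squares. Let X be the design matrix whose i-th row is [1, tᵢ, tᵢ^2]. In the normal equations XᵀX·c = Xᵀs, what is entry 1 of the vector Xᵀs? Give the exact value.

Entry 1 ↔ basis 1, so (Xᵀs)_{1} = Σᵢ sᵢ = (1)·(0) + (1)·(0) + (1)·(-22) + (1)·(-61) = -83.

-83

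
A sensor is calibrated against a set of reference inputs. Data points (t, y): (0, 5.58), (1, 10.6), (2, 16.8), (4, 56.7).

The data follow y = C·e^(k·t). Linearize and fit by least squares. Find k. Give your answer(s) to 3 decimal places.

Linearized form: ln y = k·t + ln C. From the 4 transformed points,
Over the data: Σt = 7.0000, Σ(t)² = 21.0000, Σln y = 10.9392, Σt·ln y = 24.1547.
Normal system: [[21.0000, 7.0000]; [7.0000, 4]]·[k, ln C]ᵀ = [24.1547, 10.9392]ᵀ.
Solving (det = 35.0000): k = 0.57270, ln C = 1.73258.

k = 0.573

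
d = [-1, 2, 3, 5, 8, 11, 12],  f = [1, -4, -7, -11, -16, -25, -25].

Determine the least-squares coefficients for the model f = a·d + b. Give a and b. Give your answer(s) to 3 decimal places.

a = -2.086, b = -0.508

From the data, Σd·d = 368, Σd = 40, Σ1 = 7.
And Σd·f = -788, Σf = -87.
Normal equations: [[368, 40]; [40, 7]]·[a, b]ᵀ = [-788, -87]ᵀ.
Eliminating b: 7·(row 1) − 40·(row 2) gives 976·a = 7·(-788) − 40·(-87) = -2036, so a = -509/244.
Then b = ((-87) − 40·(-509/244))/7 = -31/61.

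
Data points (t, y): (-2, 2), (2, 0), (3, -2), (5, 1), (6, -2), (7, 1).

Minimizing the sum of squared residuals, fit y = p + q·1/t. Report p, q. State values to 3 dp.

p = 0.401, q = -2.853

Normal-equation sums: Σ1 = 6, Σ1/t = 59/70, Σ1/t·1/t = 30839/44100.
And Σy = 0, Σ1/t·y = -58/35.
MᵀM·[p, q]ᵀ = Mᵀy becomes [[6, 59/70]; [59/70, 30839/44100]]·[p, q]ᵀ = [0, -58/35]ᵀ.
Δ = 6·(30839/44100) − (59/70)² = 10247/2940.
p = (0·(30839/44100) − (59/70)·(-58/35))/(10247/2940) = 20532/51235; q = (6·(-58/35) − (59/70)·0)/(10247/2940) = -29232/10247.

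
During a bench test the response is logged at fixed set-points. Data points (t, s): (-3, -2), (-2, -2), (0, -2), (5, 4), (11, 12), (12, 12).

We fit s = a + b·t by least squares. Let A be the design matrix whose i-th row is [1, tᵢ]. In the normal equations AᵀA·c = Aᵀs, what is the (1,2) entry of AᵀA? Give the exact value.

23

Row 1 ↔ basis 1, column 2 ↔ basis t, so (AᵀA)_{1,2} = Σᵢ t = (1)·(-3) + (1)·(-2) + (1)·(0) + (1)·(5) + (1)·(11) + (1)·(12) = 23.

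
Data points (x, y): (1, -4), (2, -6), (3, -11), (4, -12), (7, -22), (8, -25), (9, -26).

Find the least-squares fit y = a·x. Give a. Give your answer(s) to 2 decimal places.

Setting ∂/∂a … = 0 gives: 224·a = -685.
(Σx·x = 224, Σx·y = -685.)
a = (-685)/224 = -3.05804.

a = -3.06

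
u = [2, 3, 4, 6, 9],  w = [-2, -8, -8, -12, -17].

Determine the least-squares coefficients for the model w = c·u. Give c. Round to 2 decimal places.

c = -1.95

Forming AᵀA = [[146]] and Aᵀw = [-285]ᵀ gives AᵀA·[c]ᵀ = Aᵀw.
Hence c = -285 / 146 ≈ -1.95205.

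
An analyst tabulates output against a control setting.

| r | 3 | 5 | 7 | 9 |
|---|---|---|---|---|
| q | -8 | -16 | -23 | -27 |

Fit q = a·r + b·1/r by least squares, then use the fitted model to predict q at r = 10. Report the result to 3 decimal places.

From the data, Σr·r = 164, Σr·1/r = 4, Σ1/r·1/r = 18244/99225.
Moment sums: Σr·q = -508, Σ1/r·q = -1276/105.
Δ = 164·(18244/99225) − 4² = 1404416/99225.
a = ((-508)·(18244/99225) − 4·(-1276/105))/(1404416/99225) = -8681/2743; b = (164·(-1276/105) − 4·(-508))/(1404416/99225) = 7560/2743.
At r = 10: q̂ = (-8681/2743)·(10) + (7560/2743)·(1/10) = -86054/2743.

q̂ = -31.372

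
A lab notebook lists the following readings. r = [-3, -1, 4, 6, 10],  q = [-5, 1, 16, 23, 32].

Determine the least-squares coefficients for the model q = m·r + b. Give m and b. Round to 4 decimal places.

m = 2.9025, b = 4.1119

Sums needed: Σr·r = 162, Σr = 16, Σ1 = 5.
Right-hand side: Σr·q = 536, Σq = 67.
So MᵀM·[m, b]ᵀ = Mᵀq: [[162, 16]; [16, 5]]·[m, b]ᵀ = [536, 67]ᵀ.
Determinant 162·5 − 16² = 554.
m = (536·5 − 16·67)/554 = 804/277; b = (162·67 − 16·536)/554 = 1139/277.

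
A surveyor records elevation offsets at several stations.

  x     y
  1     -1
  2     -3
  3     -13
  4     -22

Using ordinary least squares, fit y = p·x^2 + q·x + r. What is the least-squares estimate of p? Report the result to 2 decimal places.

p = -1.75

With design matrix M, MᵀM = [[354, 100, 30]; [100, 30, 10]; [30, 10, 4]] and Mᵀy = [-482, -134, -39]ᵀ.
Solving the 3×3 system (Gaussian elimination) gives p = -7/4, q = 29/20, r = -1/4.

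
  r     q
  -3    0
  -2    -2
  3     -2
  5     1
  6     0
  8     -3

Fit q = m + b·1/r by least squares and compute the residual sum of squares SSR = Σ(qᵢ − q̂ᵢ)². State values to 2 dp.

MᵀM·[m, b]ᵀ = Mᵀq reads: 6·m + (-1/120)·b = -6;  (-1/120)·m + (889/1600)·b = 19/120.
(Σ1 = 6, Σ1/r = -1/120, Σ1/r·1/r = 889/1600, Σq = -6, Σ1/r·q = 19/120.)
Eliminating b: (889/1600)·(row 1) − (-1/120)·(row 2) gives (9601/2880)·m = (889/1600)·(-6) − (-1/120)·(19/120) = -47987/14400, so m = -47987/48005.
Then b = ((19/120) − (-1/120)·(-47987/48005))/(889/1600) = 2592/9601.
Residuals: 52307/48005, -41543/48005, -52343/48005, 18680/9601, 45827/48005, -97648/48005; SSR = 574116/48005.

SSR = 11.96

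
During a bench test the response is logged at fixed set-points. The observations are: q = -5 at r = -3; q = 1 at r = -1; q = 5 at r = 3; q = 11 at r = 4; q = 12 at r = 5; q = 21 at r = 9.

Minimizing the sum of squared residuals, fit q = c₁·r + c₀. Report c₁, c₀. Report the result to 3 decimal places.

c₁ = 2.095, c₀ = 1.564

Forming XᵀX = [[141, 17]; [17, 6]] and Xᵀq = [322, 45]ᵀ gives XᵀX·[c₁, c₀]ᵀ = Xᵀq.
Eliminating c₀: 6·(row 1) − 17·(row 2) gives 557·c₁ = 6·322 − 17·45 = 1167, so c₁ = 1167/557.
Then c₀ = (45 − 17·(1167/557))/6 = 871/557.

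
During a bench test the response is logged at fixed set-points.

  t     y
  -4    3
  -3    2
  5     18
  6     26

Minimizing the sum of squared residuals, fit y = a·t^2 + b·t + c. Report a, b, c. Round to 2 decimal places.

a = 0.50, b = 1.18, c = 0.32

Forming AᵀA = [[2258, 250, 86]; [250, 86, 4]; [86, 4, 4]] and Aᵀy = [1452, 228, 49]ᵀ gives AᵀA·[a, b, c]ᵀ = Aᵀy.
Row-reducing yields a = 1/2, b = 97/82, c = 13/41.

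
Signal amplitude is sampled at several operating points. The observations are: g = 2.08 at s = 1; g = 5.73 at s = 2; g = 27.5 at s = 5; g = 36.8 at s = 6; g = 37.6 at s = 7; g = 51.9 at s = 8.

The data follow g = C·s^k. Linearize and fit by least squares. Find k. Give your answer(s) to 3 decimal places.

With ln gᵢ as the transformed response and ln sᵢ as the regressor:
AᵀA = [[14.3918, 8.1197]; [8.1197, 6]], rhs = [28.2744, 16.9741]ᵀ  (here Σln s = 8.1197, Σ(ln s)² = 14.3918, Σln g = 16.9741, Σln s·ln g = 28.2744).
Slope k = (n·Σln s·ln g − Σln s·Σln g)/(n·Σ(ln s)² − (Σln s)²) = (6·28.2744 − 8.1197·16.9741)/20.4213 = 1.55828; ln C = (Σln g − k·Σln s)/n = 0.72023.

k = 1.558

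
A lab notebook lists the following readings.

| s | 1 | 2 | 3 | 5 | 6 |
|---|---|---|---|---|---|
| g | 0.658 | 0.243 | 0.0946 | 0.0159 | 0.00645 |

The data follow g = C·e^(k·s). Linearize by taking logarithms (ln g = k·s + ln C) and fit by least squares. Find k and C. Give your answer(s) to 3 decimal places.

k = -0.919, C = 1.569

Taking logs, ln g = k·s + ln C, so regress ln g on s.
XᵀX = [[75.0000, 17.0000]; [17.0000, 5]], rhs = [-61.2915, -13.3765]ᵀ  (here Σs = 17.0000, Σ(s)² = 75.0000, Σln g = -13.3765, Σs·ln g = -61.2915).
Slope k = (n·Σs·ln g − Σs·Σln g)/(n·Σ(s)² − (Σs)²) = (5·-61.2915 − 17.0000·-13.3765)/86.0000 = -0.91927; ln C = (Σln g − k·Σs)/n = 0.45024, so C = exp(0.45024) = 1.56869.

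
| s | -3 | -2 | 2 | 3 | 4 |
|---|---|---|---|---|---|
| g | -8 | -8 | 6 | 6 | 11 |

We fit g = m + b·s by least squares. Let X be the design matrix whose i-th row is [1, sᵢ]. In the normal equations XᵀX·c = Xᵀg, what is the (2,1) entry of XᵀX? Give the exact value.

4

Row 2 ↔ basis s, column 1 ↔ basis 1, so (XᵀX)_{2,1} = Σᵢ s = (-3)·(1) + (-2)·(1) + (2)·(1) + (3)·(1) + (4)·(1) = 4.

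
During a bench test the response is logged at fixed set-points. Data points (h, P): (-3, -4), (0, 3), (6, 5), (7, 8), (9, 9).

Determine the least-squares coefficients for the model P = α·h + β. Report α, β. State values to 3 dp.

α = 0.965, β = 0.533

The normal equations are: 175·α + 19·β = 179;  19·α + 5·β = 21.
(Σh·h = 175, Σh = 19, Σ1 = 5, Σh·P = 179, ΣP = 21.)
Determinant 175·5 − 19² = 514.
α = (179·5 − 19·21)/514 = 248/257; β = (175·21 − 19·179)/514 = 137/257.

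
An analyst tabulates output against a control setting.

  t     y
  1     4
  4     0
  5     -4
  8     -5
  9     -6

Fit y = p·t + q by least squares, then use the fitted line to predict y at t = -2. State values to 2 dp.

ŷ = 6.89

With design matrix X, XᵀX = [[187, 27]; [27, 5]] and Xᵀy = [-110, -11]ᵀ.
Eliminating q: 5·(row 1) − 27·(row 2) gives 206·p = 5·(-110) − 27·(-11) = -253, so p = -253/206.
Then q = ((-11) − 27·(-253/206))/5 = 913/206.
At t = -2: ŷ = (-253/206)·(-2) + (913/206)·(1) = 1419/206.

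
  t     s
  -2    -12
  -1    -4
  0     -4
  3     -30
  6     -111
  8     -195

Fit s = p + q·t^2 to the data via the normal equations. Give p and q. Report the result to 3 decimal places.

p = -1.979, q = -3.019

Compute the Gram sums: Σ1 = 6, Σt^2 = 114, Σt^2·t^2 = 5490.
Right-hand side: Σs = -356, Σt^2·s = -16798.
Eliminating q: 5490·(row 1) − 114·(row 2) gives 19944·p = 5490·(-356) − 114·(-16798) = -39468, so p = -3289/1662.
Then q = ((-16798) − 114·(-3289/1662))/5490 = -5017/1662.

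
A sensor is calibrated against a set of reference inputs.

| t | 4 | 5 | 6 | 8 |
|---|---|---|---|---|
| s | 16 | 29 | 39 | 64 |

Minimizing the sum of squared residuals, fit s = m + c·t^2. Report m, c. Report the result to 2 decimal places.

From the data, Σ1 = 4, Σt^2 = 141, Σt^2·t^2 = 6273.
Right-hand side: Σs = 148, Σt^2·s = 6481.
Determinant 4·6273 − 141² = 5211.
m = (148·6273 − 141·6481)/5211 = 4861/1737; c = (4·6481 − 141·148)/5211 = 5056/5211.

m = 2.80, c = 0.97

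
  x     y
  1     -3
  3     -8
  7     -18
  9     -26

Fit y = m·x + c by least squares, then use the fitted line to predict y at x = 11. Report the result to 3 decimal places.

ŷ = -30.550

The normal system MᵀM·[m, c]ᵀ = Mᵀy is [[140, 20]; [20, 4]]·[m, c]ᵀ = [-387, -55]ᵀ.
det = 140·4 − 20² = 160.
m = ((-387)·4 − 20·(-55))/160 = -14/5; c = (140·(-55) − 20·(-387))/160 = 1/4.
At x = 11: ŷ = (-14/5)·(11) + (1/4)·(1) = -611/20.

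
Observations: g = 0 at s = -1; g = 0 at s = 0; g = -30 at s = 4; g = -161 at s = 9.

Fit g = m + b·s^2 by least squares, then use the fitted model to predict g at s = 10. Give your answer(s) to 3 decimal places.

ĝ = -198.878

From the data, Σ1 = 4, Σs^2 = 98, Σs^2·s^2 = 6818.
For Xᵀg: Σg = -191, Σs^2·g = -13521.
So XᵀX·[m, b]ᵀ = Xᵀg: [[4, 98]; [98, 6818]]·[m, b]ᵀ = [-191, -13521]ᵀ.
det = 4·6818 − 98² = 17668.
m = ((-191)·6818 − 98·(-13521))/17668 = 815/631; b = (4·(-13521) − 98·(-191))/17668 = -17683/8834.
At s = 10: ĝ = (815/631)·(1) + (-17683/8834)·(100) = -878445/4417.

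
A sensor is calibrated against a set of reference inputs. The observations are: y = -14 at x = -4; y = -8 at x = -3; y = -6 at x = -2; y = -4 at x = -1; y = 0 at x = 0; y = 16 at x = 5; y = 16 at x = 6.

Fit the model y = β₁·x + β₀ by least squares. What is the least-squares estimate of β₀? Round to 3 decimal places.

Setting ∂/∂β₁ … = 0 gives: 91·β₁ + 1·β₀ = 272;  1·β₁ + 7·β₀ = 0.
(Σx·x = 91, Σx = 1, Σ1 = 7, Σx·y = 272, Σy = 0.)
Eliminating β₀: 7·(row 1) − 1·(row 2) gives 636·β₁ = 7·272 − 1·0 = 1904, so β₁ = 476/159.
Then β₀ = (0 − 1·(476/159))/7 = -68/159.

β₀ = -0.428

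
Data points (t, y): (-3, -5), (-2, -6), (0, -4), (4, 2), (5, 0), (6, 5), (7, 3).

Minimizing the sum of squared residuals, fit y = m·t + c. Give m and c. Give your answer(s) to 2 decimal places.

Compute the Gram sums: Σt·t = 139, Σt = 17, Σ1 = 7.
Moment sums: Σt·y = 86, Σy = -5.
Normal equations: [[139, 17]; [17, 7]]·[m, c]ᵀ = [86, -5]ᵀ.
det = 139·7 − 17² = 684.
m = (86·7 − 17·(-5))/684 = 229/228; c = (139·(-5) − 17·86)/684 = -719/228.

m = 1.00, c = -3.15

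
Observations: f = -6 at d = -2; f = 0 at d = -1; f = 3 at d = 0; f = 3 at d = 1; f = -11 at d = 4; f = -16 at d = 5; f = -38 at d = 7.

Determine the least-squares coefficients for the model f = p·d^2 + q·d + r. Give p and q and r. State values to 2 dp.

Normal-equation sums: Σd^2·d^2 = 3300, Σd^2·d = 524, Σd^2 = 96, Σd·d = 96, Σd = 14, Σ1 = 7.
And Σd^2·f = -2459, Σd·f = -375, Σf = -65.
Normal equations: [[3300, 524, 96]; [524, 96, 14]; [96, 14, 7]]·[p, q, r]ᵀ = [-2459, -375, -65]ᵀ.
Inverting the 3×3 Gram matrix, [p, q, r]ᵀ = [-11049/10784, 15091/10784, 10605/5392]ᵀ.

p = -1.02, q = 1.40, r = 1.97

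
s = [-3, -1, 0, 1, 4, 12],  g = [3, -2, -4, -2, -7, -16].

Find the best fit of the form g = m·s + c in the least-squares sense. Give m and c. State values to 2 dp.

Compute the Gram sums: Σs·s = 171, Σs = 13, Σ1 = 6.
And Σs·g = -229, Σg = -28.
AᵀA·[m, c]ᵀ = Aᵀg becomes [[171, 13]; [13, 6]]·[m, c]ᵀ = [-229, -28]ᵀ.
Δ = 171·6 − 13² = 857.
m = ((-229)·6 − 13·(-28))/857 = -1010/857; c = (171·(-28) − 13·(-229))/857 = -1811/857.

m = -1.18, c = -2.11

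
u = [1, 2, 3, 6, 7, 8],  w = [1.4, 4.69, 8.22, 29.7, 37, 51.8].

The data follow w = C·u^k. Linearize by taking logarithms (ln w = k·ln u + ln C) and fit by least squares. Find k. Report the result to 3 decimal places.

k = 1.713

Let Y = ln w. Fitting Y = k·ln u + ln C by least squares:
XᵀX = [[13.0084, 7.6089]; [7.6089, 6]], rhs = [24.6965, 14.9379]ᵀ  (here Σln u = 7.6089, Σ(ln u)² = 13.0084, Σln w = 14.9379, Σln u·ln w = 24.6965).
Slope k = (n·Σln u·ln w − Σln u·Σln w)/(n·Σ(ln u)² − (Σln u)²) = (6·24.6965 − 7.6089·14.9379)/20.1558 = 1.71258; ln C = (Σln w − k·Σln u)/n = 0.31786.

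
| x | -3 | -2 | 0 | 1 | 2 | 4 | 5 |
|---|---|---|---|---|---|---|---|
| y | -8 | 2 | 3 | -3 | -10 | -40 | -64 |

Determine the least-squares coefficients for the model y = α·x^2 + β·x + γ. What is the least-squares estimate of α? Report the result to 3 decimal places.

α = -2.104

With design matrix M, MᵀM = [[995, 163, 59]; [163, 59, 7]; [59, 7, 7]] and Mᵀy = [-2347, -483, -120]ᵀ.
Inverting the 3×3 Gram matrix, [α, β, γ]ᵀ = [-4267/2028, -5623/2028, 1137/338]ᵀ.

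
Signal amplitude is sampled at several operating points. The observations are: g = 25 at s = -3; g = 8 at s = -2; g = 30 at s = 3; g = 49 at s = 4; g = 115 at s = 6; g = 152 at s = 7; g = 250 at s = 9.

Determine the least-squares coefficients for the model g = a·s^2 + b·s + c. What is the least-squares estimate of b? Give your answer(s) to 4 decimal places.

Entries of MᵀM: Σs^2·s^2 = 10692, Σs^2·s = 1344, Σs^2 = 204, Σs·s = 204, Σs = 24, Σ1 = 7.
And Σs^2·g = 33149, Σs·g = 4199, Σg = 629.
Solving the 3×3 system (Gaussian elimination) gives a = 284135/94668, b = 83863/94668, c = -5120/7889.

b = 0.8859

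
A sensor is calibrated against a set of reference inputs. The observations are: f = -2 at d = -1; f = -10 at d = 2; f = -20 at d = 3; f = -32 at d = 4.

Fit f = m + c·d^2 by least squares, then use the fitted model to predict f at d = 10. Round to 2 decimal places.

Sums needed: Σ1 = 4, Σd^2 = 30, Σd^2·d^2 = 354.
For Xᵀf: Σf = -64, Σd^2·f = -734.
Determinant 4·354 − 30² = 516.
m = ((-64)·354 − 30·(-734))/516 = -53/43; c = (4·(-734) − 30·(-64))/516 = -254/129.
At d = 10: f̂ = (-53/43)·(1) + (-254/129)·(100) = -25559/129.

f̂ = -198.13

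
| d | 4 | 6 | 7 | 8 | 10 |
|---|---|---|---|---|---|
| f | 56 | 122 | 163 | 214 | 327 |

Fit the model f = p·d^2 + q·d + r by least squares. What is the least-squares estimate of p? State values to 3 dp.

Forming XᵀX = [[18049, 2135, 265]; [2135, 265, 35]; [265, 35, 5]] and Xᵀf = [59671, 7079, 882]ᵀ gives XᵀX·[p, q, r]ᵀ = Xᵀf.
Solving the 3×3 system (Gaussian elimination) gives p = 85/28, q = 11/4, r = -131/35.

p = 3.036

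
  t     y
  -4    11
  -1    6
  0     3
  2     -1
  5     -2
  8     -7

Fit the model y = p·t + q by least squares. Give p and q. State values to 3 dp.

p = -1.443, q = 4.071

Sums needed: Σt·t = 110, Σt = 10, Σ1 = 6.
And Σt·y = -118, Σy = 10.
Normal equations: [[110, 10]; [10, 6]]·[p, q]ᵀ = [-118, 10]ᵀ.
Eliminating q: 6·(row 1) − 10·(row 2) gives 560·p = 6·(-118) − 10·10 = -808, so p = -101/70.
Then q = (10 − 10·(-101/70))/6 = 57/14.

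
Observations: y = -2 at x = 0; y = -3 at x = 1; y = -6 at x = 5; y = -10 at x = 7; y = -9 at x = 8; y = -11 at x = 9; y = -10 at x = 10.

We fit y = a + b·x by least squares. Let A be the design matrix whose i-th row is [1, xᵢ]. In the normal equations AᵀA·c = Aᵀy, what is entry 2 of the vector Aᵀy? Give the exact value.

-374

Entry 2 ↔ basis x, so (Aᵀy)_{2} = Σᵢ (x)·yᵢ = (0)·(-2) + (1)·(-3) + (5)·(-6) + (7)·(-10) + (8)·(-9) + (9)·(-11) + (10)·(-10) = -374.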